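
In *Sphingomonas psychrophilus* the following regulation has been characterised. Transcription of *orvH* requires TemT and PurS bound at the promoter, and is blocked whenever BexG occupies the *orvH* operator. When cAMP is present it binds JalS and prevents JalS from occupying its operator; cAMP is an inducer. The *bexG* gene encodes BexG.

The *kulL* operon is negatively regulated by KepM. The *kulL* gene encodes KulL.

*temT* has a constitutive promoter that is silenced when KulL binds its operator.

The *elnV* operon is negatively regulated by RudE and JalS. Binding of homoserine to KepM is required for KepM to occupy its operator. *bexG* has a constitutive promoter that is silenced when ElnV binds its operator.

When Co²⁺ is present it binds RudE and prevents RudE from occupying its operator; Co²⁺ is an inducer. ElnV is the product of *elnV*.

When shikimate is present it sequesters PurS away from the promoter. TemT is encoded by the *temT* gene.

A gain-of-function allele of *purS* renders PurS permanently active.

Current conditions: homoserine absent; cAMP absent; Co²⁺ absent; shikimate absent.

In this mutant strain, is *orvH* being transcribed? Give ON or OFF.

OFF

Homoserine is absent, so KepM is inactive.
With no repressor bound, *kulL* is transcribed.
So KulL is produced and active.
With repressor KulL bound, *temT* is not transcribed.
So TemT is not produced.
Co²⁺ is absent, so RudE is active.
cAMP is absent, so JalS is active.
With repressor RudE bound, *elnV* is not transcribed.
So ElnV is not produced.
With no repressor bound, *bexG* is transcribed.
So BexG is produced and active.
PurS is constitutively active in this strain.
With repressor BexG bound, *orvH* is not transcribed.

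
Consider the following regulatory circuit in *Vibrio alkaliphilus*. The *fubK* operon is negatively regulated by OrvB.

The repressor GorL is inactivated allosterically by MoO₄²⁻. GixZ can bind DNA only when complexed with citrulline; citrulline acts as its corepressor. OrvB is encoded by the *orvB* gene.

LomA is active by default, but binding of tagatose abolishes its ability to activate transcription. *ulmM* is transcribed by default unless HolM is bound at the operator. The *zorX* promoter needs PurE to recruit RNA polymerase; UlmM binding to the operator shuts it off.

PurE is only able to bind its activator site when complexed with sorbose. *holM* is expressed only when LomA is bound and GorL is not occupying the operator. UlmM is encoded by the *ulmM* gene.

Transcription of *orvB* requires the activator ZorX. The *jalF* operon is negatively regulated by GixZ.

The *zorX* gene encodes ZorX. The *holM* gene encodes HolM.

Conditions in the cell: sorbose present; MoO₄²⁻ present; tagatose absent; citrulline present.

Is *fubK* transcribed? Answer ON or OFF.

MoO₄²⁻ is present, so GorL is inactive.
Tagatose is absent, so LomA is active.
No repressor is bound and LomA is active, so *holM* is transcribed.
So HolM is produced and active.
With repressor HolM bound, *ulmM* is not transcribed.
So UlmM is not produced.
Sorbose is present, so PurE is active.
No repressor is bound and PurE is active, so *zorX* is transcribed.
So ZorX is produced and active.
No repressor is bound and ZorX is active, so *orvB* is transcribed.
So OrvB is produced and active.
With repressor OrvB bound, *fubK* is not transcribed.

OFF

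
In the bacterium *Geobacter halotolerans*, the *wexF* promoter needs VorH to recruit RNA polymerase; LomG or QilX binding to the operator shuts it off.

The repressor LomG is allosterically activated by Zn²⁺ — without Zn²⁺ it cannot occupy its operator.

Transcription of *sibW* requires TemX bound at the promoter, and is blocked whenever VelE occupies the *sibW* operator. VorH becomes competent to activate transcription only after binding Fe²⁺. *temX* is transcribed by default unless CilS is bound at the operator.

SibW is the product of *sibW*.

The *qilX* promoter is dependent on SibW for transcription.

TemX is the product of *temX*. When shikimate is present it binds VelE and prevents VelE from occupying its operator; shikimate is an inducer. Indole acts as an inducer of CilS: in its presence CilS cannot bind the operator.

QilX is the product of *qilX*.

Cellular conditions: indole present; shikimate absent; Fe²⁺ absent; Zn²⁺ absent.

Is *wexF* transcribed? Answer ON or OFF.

OFF

Zn²⁺ is absent, so LomG is inactive.
Shikimate is absent, so VelE is active.
Indole is present, so CilS is inactive.
With no repressor bound, *temX* is transcribed.
So TemX is produced and active.
With repressor VelE bound, *sibW* is not transcribed.
So SibW is not produced.
Required activator SibW is absent, so *qilX* is not transcribed.
So QilX is not produced.
Fe²⁺ is absent, so VorH is inactive.
Required activator VorH is absent, so *wexF* is not transcribed.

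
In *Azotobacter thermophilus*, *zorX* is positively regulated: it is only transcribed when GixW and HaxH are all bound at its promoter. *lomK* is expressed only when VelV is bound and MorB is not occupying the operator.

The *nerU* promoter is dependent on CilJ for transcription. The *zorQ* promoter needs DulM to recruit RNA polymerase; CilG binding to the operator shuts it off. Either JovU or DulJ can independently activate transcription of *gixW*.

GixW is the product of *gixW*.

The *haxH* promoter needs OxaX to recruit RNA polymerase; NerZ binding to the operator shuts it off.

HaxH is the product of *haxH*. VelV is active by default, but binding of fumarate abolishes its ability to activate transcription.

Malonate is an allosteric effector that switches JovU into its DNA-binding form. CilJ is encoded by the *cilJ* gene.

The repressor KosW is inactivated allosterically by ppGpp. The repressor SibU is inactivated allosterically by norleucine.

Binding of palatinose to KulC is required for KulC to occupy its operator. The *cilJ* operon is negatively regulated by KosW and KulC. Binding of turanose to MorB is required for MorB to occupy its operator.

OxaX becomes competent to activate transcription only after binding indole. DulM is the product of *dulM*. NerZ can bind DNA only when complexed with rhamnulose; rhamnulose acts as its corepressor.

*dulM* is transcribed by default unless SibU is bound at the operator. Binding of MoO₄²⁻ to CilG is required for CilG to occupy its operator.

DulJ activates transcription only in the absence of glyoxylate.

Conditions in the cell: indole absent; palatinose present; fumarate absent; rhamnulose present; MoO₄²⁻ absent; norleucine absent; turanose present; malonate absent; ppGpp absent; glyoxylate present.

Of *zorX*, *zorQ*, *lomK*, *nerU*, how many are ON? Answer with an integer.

Malonate is absent, so JovU is inactive.
Glyoxylate is present, so DulJ is inactive.
No activator is available at the *gixW* promoter, so *gixW* is not transcribed.
So GixW is not produced.
Rhamnulose is present, so NerZ is active.
Indole is absent, so OxaX is inactive.
With repressor NerZ bound, *haxH* is not transcribed.
So HaxH is not produced.
Required activator GixW is absent, so *zorX* is not transcribed.
→ *zorX* is OFF.
Norleucine is absent, so SibU is active.
With repressor SibU bound, *dulM* is not transcribed.
So DulM is not produced.
MoO₄²⁻ is absent, so CilG is inactive.
Required activator DulM is absent, so *zorQ* is not transcribed.
→ *zorQ* is OFF.
Fumarate is absent, so VelV is active.
Turanose is present, so MorB is active.
With repressor MorB bound, *lomK* is not transcribed.
→ *lomK* is OFF.
ppGpp is absent, so KosW is active.
Palatinose is present, so KulC is active.
With repressor KosW bound, *cilJ* is not transcribed.
So CilJ is not produced.
Required activator CilJ is absent, so *nerU* is not transcribed.
→ *nerU* is OFF.
0 of the 4 genes are transcribed.

0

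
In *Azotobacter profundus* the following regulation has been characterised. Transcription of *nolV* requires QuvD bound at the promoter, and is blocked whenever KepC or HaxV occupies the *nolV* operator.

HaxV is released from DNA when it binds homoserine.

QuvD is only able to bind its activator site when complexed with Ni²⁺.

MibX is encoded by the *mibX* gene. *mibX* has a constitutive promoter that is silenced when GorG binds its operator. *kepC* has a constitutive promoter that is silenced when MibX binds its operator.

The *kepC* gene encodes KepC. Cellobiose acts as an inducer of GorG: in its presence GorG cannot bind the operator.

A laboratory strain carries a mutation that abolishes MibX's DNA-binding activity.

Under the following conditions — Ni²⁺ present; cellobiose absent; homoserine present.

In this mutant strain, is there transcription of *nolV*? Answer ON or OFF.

OFF

Ni²⁺ is present, so QuvD is active.
MibX is non-functional in this strain, so it has no effect.
With no repressor bound, *kepC* is transcribed.
So KepC is produced and active.
Homoserine is present, so HaxV is inactive.
With repressor KepC bound, *nolV* is not transcribed.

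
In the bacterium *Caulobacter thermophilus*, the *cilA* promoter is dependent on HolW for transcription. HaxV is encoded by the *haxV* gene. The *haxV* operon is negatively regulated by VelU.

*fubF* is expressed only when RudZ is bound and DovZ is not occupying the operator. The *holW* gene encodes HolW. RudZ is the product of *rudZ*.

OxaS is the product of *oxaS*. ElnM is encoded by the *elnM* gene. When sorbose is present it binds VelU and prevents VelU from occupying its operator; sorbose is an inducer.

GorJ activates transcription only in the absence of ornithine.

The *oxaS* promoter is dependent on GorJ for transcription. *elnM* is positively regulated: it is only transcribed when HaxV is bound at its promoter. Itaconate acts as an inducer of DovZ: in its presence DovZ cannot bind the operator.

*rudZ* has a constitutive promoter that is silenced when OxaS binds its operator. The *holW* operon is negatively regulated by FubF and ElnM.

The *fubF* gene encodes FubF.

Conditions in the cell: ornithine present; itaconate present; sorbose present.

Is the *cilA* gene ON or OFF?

Ornithine is present, so GorJ is inactive.
Required activator GorJ is absent, so *oxaS* is not transcribed.
So OxaS is not produced.
With no repressor bound, *rudZ* is transcribed.
So RudZ is produced and active.
Itaconate is present, so DovZ is inactive.
No repressor is bound and RudZ is active, so *fubF* is transcribed.
So FubF is produced and active.
Sorbose is present, so VelU is inactive.
With no repressor bound, *haxV* is transcribed.
So HaxV is produced and active.
No repressor is bound and HaxV is active, so *elnM* is transcribed.
So ElnM is produced and active.
With repressor FubF bound, *holW* is not transcribed.
So HolW is not produced.
Required activator HolW is absent, so *cilA* is not transcribed.

OFF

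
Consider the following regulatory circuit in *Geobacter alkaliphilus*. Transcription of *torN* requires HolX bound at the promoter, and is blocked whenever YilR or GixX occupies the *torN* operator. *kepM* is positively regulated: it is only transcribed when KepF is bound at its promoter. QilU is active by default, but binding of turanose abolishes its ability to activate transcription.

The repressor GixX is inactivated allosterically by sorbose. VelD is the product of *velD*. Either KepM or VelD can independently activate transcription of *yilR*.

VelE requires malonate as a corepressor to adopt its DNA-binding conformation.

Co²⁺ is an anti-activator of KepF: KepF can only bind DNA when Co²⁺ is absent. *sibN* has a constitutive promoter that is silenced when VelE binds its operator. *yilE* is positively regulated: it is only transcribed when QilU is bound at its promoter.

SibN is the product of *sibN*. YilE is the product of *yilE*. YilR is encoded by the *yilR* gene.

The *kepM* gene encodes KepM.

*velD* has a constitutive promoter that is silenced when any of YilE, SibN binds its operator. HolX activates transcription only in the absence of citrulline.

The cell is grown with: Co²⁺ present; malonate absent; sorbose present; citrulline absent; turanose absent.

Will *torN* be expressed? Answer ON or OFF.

ON

Co²⁺ is present, so KepF is inactive.
Required activator KepF is absent, so *kepM* is not transcribed.
So KepM is not produced.
Turanose is absent, so QilU is active.
No repressor is bound and QilU is active, so *yilE* is transcribed.
So YilE is produced and active.
Malonate is absent, so VelE is inactive.
With no repressor bound, *sibN* is transcribed.
So SibN is produced and active.
With repressor YilE bound, *velD* is not transcribed.
So VelD is not produced.
No activator is available at the *yilR* promoter, so *yilR* is not transcribed.
So YilR is not produced.
Citrulline is absent, so HolX is active.
Sorbose is present, so GixX is inactive.
No repressor is bound and HolX is active, so *torN* is transcribed.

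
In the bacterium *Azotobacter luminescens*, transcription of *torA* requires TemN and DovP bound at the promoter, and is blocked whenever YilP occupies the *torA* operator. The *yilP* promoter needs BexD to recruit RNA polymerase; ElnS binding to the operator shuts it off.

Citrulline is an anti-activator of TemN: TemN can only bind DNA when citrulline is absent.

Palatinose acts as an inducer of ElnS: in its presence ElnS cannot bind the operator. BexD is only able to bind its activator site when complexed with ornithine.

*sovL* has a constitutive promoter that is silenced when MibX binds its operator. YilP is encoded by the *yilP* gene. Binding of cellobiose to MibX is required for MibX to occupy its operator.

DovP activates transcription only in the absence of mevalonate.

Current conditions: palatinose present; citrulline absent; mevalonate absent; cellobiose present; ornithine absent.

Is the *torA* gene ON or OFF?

Citrulline is absent, so TemN is active.
Ornithine is absent, so BexD is inactive.
Palatinose is present, so ElnS is inactive.
Required activator BexD is absent, so *yilP* is not transcribed.
So YilP is not produced.
Mevalonate is absent, so DovP is active.
No repressor is bound and TemN and DovP are active, so *torA* is transcribed.

ON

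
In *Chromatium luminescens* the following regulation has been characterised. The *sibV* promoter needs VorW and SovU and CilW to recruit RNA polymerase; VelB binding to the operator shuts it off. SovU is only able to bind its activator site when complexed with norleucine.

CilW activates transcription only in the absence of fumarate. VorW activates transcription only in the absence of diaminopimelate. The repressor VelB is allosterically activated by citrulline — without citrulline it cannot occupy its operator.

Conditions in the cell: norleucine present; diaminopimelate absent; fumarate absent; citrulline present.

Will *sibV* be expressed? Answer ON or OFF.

Diaminopimelate is absent, so VorW is active.
Norleucine is present, so SovU is active.
Fumarate is absent, so CilW is active.
Citrulline is present, so VelB is active.
With repressor VelB bound, *sibV* is not transcribed.

OFF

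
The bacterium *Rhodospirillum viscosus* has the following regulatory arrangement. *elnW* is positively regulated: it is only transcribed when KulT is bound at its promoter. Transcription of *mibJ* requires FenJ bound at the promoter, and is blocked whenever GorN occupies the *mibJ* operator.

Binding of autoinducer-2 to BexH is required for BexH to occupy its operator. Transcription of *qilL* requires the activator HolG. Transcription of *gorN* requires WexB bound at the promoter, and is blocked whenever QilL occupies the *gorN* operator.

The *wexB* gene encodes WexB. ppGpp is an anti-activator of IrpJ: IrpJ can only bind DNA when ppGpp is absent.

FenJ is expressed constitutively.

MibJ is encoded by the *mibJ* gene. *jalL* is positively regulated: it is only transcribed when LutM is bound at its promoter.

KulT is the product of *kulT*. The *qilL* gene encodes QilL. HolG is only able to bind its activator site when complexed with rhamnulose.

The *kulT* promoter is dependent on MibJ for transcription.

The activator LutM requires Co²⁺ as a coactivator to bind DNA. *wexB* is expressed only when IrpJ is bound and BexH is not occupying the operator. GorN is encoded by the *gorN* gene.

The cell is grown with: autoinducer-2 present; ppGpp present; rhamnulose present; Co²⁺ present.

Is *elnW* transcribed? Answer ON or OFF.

ppGpp is present, so IrpJ is inactive.
Autoinducer-2 is present, so BexH is active.
With repressor BexH bound, *wexB* is not transcribed.
So WexB is not produced.
Rhamnulose is present, so HolG is active.
No repressor is bound and HolG is active, so *qilL* is transcribed.
So QilL is produced and active.
With repressor QilL bound, *gorN* is not transcribed.
So GorN is not produced.
FenJ is produced constitutively and is active.
No repressor is bound and FenJ is active, so *mibJ* is transcribed.
So MibJ is produced and active.
No repressor is bound and MibJ is active, so *kulT* is transcribed.
So KulT is produced and active.
No repressor is bound and KulT is active, so *elnW* is transcribed.

ON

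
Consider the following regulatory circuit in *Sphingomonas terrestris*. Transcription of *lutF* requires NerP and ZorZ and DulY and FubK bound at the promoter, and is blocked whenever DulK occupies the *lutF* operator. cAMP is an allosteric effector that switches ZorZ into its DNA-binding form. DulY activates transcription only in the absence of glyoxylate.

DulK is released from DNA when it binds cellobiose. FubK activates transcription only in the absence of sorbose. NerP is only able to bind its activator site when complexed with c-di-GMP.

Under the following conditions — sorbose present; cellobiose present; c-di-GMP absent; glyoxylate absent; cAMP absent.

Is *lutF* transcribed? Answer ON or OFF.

Cellobiose is present, so DulK is inactive.
c-di-GMP is absent, so NerP is inactive.
cAMP is absent, so ZorZ is inactive.
Glyoxylate is absent, so DulY is active.
Sorbose is present, so FubK is inactive.
Required activator NerP is absent, so *lutF* is not transcribed.

OFF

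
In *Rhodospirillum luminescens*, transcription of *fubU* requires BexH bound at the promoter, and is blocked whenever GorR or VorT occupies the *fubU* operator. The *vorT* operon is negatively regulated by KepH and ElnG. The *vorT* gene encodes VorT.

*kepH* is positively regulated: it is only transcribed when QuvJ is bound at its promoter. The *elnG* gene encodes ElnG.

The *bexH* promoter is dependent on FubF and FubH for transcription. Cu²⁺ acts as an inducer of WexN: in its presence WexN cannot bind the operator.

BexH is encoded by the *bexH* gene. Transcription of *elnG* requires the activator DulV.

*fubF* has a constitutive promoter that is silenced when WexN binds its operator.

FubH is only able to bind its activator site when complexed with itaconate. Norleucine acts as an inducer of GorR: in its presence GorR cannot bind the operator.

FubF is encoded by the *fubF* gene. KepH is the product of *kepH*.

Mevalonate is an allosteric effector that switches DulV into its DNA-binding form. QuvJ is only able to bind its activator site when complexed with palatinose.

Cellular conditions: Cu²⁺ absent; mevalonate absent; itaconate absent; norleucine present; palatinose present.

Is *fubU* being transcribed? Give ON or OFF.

Cu²⁺ is absent, so WexN is active.
With repressor WexN bound, *fubF* is not transcribed.
So FubF is not produced.
Itaconate is absent, so FubH is inactive.
Required activator FubF is absent, so *bexH* is not transcribed.
So BexH is not produced.
Norleucine is present, so GorR is inactive.
Palatinose is present, so QuvJ is active.
No repressor is bound and QuvJ is active, so *kepH* is transcribed.
So KepH is produced and active.
Mevalonate is absent, so DulV is inactive.
Required activator DulV is absent, so *elnG* is not transcribed.
So ElnG is not produced.
With repressor KepH bound, *vorT* is not transcribed.
So VorT is not produced.
Required activator BexH is absent, so *fubU* is not transcribed.

OFF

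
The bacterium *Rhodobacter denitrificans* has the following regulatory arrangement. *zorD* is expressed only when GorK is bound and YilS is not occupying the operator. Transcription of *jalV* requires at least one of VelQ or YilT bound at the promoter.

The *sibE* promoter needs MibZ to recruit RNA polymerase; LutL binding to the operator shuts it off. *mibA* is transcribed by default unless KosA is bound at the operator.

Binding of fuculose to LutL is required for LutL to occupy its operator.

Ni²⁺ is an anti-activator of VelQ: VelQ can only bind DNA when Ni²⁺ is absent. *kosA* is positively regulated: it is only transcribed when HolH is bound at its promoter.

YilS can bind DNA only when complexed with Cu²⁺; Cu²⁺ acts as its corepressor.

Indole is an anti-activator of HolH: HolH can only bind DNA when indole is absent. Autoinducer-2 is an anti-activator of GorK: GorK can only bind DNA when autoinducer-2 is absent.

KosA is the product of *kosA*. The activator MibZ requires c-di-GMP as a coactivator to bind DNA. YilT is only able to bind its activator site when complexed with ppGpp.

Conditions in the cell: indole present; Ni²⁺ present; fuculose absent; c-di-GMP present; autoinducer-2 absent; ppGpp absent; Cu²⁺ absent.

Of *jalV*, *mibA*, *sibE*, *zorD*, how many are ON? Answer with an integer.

Ni²⁺ is present, so VelQ is inactive.
ppGpp is absent, so YilT is inactive.
No activator is available at the *jalV* promoter, so *jalV* is not transcribed.
→ *jalV* is OFF.
Indole is present, so HolH is inactive.
Required activator HolH is absent, so *kosA* is not transcribed.
So KosA is not produced.
With no repressor bound, *mibA* is transcribed.
→ *mibA* is ON.
Fuculose is absent, so LutL is inactive.
c-di-GMP is present, so MibZ is active.
No repressor is bound and MibZ is active, so *sibE* is transcribed.
→ *sibE* is ON.
Cu²⁺ is absent, so YilS is inactive.
Autoinducer-2 is absent, so GorK is active.
No repressor is bound and GorK is active, so *zorD* is transcribed.
→ *zorD* is ON.
3 of the 4 genes are transcribed.

3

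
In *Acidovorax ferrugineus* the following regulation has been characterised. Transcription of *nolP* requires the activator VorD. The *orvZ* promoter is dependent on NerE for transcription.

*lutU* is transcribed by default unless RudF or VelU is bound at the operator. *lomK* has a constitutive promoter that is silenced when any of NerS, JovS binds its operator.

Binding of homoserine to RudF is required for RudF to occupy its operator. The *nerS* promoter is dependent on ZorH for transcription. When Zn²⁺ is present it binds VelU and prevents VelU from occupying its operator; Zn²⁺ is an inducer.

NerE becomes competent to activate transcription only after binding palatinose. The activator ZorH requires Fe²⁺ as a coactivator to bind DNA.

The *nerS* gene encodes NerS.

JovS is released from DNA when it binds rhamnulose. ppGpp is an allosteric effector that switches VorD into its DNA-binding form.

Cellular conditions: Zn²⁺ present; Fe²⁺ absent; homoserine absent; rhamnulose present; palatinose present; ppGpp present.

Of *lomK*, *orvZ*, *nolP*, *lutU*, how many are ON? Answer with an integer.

4

Fe²⁺ is absent, so ZorH is inactive.
Required activator ZorH is absent, so *nerS* is not transcribed.
So NerS is not produced.
Rhamnulose is present, so JovS is inactive.
With no repressor bound, *lomK* is transcribed.
→ *lomK* is ON.
Palatinose is present, so NerE is active.
No repressor is bound and NerE is active, so *orvZ* is transcribed.
→ *orvZ* is ON.
ppGpp is present, so VorD is active.
No repressor is bound and VorD is active, so *nolP* is transcribed.
→ *nolP* is ON.
Homoserine is absent, so RudF is inactive.
Zn²⁺ is present, so VelU is inactive.
With no repressor bound, *lutU* is transcribed.
→ *lutU* is ON.
4 of the 4 genes are transcribed.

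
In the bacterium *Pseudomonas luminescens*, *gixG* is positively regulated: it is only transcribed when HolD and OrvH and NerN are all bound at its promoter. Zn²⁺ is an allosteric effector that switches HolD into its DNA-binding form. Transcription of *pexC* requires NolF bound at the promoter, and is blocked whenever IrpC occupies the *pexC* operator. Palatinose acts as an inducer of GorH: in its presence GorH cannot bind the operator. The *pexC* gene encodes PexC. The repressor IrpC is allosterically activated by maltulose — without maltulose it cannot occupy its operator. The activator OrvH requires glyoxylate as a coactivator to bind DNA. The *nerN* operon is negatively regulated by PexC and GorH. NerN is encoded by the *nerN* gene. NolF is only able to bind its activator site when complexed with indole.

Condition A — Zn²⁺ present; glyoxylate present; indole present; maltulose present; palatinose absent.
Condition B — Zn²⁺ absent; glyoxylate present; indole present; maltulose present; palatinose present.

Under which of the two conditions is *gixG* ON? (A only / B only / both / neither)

Condition A:
Zn²⁺ is present, so HolD is active.
Glyoxylate is present, so OrvH is active.
Indole is present, so NolF is active.
Maltulose is present, so IrpC is active.
With repressor IrpC bound, *pexC* is not transcribed.
So PexC is not produced.
Palatinose is absent, so GorH is active.
With repressor GorH bound, *nerN* is not transcribed.
So NerN is not produced.
Required activator NerN is absent, so *gixG* is not transcribed.
→ *gixG* is OFF in A.
Condition B:
Zn²⁺ is absent, so HolD is inactive.
Glyoxylate is present, so OrvH is active.
Indole is present, so NolF is active.
Maltulose is present, so IrpC is active.
With repressor IrpC bound, *pexC* is not transcribed.
So PexC is not produced.
Palatinose is present, so GorH is inactive.
With no repressor bound, *nerN* is transcribed.
So NerN is produced and active.
Required activator HolD is absent, so *gixG* is not transcribed.
→ *gixG* is OFF in B.

neither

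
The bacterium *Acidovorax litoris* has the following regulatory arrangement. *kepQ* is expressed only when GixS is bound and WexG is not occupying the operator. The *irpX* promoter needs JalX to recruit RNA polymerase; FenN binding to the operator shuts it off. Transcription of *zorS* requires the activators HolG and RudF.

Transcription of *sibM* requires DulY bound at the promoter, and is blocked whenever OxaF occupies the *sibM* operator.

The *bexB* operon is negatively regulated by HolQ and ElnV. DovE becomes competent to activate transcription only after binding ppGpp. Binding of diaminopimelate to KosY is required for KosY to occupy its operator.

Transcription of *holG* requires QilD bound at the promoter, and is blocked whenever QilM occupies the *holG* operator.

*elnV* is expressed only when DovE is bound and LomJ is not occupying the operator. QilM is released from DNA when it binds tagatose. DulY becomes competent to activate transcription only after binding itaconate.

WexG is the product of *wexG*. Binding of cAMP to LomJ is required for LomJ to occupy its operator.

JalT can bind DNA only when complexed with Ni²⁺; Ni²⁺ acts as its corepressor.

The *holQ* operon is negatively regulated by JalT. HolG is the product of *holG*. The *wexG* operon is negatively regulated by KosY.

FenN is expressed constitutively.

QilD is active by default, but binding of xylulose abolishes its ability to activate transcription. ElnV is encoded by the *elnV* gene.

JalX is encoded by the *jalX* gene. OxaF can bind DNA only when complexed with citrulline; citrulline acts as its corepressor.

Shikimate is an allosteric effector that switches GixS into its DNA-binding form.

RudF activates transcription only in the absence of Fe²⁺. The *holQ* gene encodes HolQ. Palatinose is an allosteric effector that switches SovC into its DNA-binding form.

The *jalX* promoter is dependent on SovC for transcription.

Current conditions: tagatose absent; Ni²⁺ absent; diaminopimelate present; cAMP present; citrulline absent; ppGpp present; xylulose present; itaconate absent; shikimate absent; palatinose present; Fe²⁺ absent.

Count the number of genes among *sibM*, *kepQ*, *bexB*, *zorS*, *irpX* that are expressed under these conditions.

0

Citrulline is absent, so OxaF is inactive.
Itaconate is absent, so DulY is inactive.
Required activator DulY is absent, so *sibM* is not transcribed.
→ *sibM* is OFF.
Shikimate is absent, so GixS is inactive.
Diaminopimelate is present, so KosY is active.
With repressor KosY bound, *wexG* is not transcribed.
So WexG is not produced.
Required activator GixS is absent, so *kepQ* is not transcribed.
→ *kepQ* is OFF.
Ni²⁺ is absent, so JalT is inactive.
With no repressor bound, *holQ* is transcribed.
So HolQ is produced and active.
ppGpp is present, so DovE is active.
cAMP is present, so LomJ is active.
With repressor LomJ bound, *elnV* is not transcribed.
So ElnV is not produced.
With repressor HolQ bound, *bexB* is not transcribed.
→ *bexB* is OFF.
Xylulose is present, so QilD is inactive.
Tagatose is absent, so QilM is active.
With repressor QilM bound, *holG* is not transcribed.
So HolG is not produced.
Fe²⁺ is absent, so RudF is active.
Required activator HolG is absent, so *zorS* is not transcribed.
→ *zorS* is OFF.
Palatinose is present, so SovC is active.
No repressor is bound and SovC is active, so *jalX* is transcribed.
So JalX is produced and active.
FenN is produced constitutively and is active.
With repressor FenN bound, *irpX* is not transcribed.
→ *irpX* is OFF.
0 of the 5 genes are transcribed.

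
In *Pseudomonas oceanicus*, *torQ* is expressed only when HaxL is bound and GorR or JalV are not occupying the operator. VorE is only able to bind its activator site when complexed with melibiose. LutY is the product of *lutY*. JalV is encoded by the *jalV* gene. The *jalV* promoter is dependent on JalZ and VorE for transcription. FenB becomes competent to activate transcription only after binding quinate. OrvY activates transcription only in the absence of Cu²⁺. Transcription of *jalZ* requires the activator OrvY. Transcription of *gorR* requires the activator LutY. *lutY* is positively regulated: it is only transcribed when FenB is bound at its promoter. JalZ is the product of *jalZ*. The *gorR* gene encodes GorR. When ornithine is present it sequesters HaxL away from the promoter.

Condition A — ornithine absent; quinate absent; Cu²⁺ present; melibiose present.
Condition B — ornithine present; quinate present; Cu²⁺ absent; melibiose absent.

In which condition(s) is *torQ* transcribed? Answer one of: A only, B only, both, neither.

Condition A:
Ornithine is absent, so HaxL is active.
Quinate is absent, so FenB is inactive.
Required activator FenB is absent, so *lutY* is not transcribed.
So LutY is not produced.
Required activator LutY is absent, so *gorR* is not transcribed.
So GorR is not produced.
Cu²⁺ is present, so OrvY is inactive.
Required activator OrvY is absent, so *jalZ* is not transcribed.
So JalZ is not produced.
Melibiose is present, so VorE is active.
Required activator JalZ is absent, so *jalV* is not transcribed.
So JalV is not produced.
No repressor is bound and HaxL is active, so *torQ* is transcribed.
→ *torQ* is ON in A.
Condition B:
Ornithine is present, so HaxL is inactive.
Quinate is present, so FenB is active.
No repressor is bound and FenB is active, so *lutY* is transcribed.
So LutY is produced and active.
No repressor is bound and LutY is active, so *gorR* is transcribed.
So GorR is produced and active.
Cu²⁺ is absent, so OrvY is active.
No repressor is bound and OrvY is active, so *jalZ* is transcribed.
So JalZ is produced and active.
Melibiose is absent, so VorE is inactive.
Required activator VorE is absent, so *jalV* is not transcribed.
So JalV is not produced.
With repressor GorR bound, *torQ* is not transcribed.
→ *torQ* is OFF in B.

A only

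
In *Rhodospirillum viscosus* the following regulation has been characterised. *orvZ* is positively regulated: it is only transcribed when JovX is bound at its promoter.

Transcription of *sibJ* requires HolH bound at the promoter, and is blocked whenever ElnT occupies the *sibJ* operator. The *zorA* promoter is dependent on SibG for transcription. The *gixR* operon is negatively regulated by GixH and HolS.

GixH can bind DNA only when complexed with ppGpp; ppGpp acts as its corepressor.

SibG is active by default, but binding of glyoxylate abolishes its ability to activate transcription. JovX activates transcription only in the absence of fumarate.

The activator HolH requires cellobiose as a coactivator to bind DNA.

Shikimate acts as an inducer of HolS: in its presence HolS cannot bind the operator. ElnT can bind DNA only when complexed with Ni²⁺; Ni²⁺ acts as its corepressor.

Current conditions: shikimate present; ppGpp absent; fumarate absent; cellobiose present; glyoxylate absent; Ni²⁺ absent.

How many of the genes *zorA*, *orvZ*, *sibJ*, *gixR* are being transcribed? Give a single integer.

Glyoxylate is absent, so SibG is active.
No repressor is bound and SibG is active, so *zorA* is transcribed.
→ *zorA* is ON.
Fumarate is absent, so JovX is active.
No repressor is bound and JovX is active, so *orvZ* is transcribed.
→ *orvZ* is ON.
Cellobiose is present, so HolH is active.
Ni²⁺ is absent, so ElnT is inactive.
No repressor is bound and HolH is active, so *sibJ* is transcribed.
→ *sibJ* is ON.
ppGpp is absent, so GixH is inactive.
Shikimate is present, so HolS is inactive.
With no repressor bound, *gixR* is transcribed.
→ *gixR* is ON.
4 of the 4 genes are transcribed.

4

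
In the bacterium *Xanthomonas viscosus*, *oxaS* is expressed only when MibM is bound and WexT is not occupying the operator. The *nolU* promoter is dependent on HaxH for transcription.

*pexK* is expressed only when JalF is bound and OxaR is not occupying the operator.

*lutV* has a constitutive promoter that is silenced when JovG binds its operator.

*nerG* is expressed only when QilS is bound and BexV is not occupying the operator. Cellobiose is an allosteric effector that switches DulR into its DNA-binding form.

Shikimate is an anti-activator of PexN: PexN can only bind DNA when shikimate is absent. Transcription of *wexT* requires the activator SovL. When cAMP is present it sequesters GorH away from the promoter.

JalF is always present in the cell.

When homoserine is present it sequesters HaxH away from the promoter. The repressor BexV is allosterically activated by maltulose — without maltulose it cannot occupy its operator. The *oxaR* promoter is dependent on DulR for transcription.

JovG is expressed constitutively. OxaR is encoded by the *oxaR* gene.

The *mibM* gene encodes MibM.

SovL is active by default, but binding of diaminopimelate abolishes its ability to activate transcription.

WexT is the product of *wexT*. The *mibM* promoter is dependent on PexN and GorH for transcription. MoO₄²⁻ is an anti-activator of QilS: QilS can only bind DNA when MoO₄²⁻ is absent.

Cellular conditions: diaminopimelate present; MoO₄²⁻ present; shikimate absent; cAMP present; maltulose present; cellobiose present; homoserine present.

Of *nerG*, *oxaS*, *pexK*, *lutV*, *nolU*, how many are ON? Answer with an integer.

0

MoO₄²⁻ is present, so QilS is inactive.
Maltulose is present, so BexV is active.
With repressor BexV bound, *nerG* is not transcribed.
→ *nerG* is OFF.
Diaminopimelate is present, so SovL is inactive.
Required activator SovL is absent, so *wexT* is not transcribed.
So WexT is not produced.
Shikimate is absent, so PexN is active.
cAMP is present, so GorH is inactive.
Required activator GorH is absent, so *mibM* is not transcribed.
So MibM is not produced.
Required activator MibM is absent, so *oxaS* is not transcribed.
→ *oxaS* is OFF.
JalF is produced constitutively and is active.
Cellobiose is present, so DulR is active.
No repressor is bound and DulR is active, so *oxaR* is transcribed.
So OxaR is produced and active.
With repressor OxaR bound, *pexK* is not transcribed.
→ *pexK* is OFF.
JovG is produced constitutively and is active.
With repressor JovG bound, *lutV* is not transcribed.
→ *lutV* is OFF.
Homoserine is present, so HaxH is inactive.
Required activator HaxH is absent, so *nolU* is not transcribed.
→ *nolU* is OFF.
0 of the 5 genes are transcribed.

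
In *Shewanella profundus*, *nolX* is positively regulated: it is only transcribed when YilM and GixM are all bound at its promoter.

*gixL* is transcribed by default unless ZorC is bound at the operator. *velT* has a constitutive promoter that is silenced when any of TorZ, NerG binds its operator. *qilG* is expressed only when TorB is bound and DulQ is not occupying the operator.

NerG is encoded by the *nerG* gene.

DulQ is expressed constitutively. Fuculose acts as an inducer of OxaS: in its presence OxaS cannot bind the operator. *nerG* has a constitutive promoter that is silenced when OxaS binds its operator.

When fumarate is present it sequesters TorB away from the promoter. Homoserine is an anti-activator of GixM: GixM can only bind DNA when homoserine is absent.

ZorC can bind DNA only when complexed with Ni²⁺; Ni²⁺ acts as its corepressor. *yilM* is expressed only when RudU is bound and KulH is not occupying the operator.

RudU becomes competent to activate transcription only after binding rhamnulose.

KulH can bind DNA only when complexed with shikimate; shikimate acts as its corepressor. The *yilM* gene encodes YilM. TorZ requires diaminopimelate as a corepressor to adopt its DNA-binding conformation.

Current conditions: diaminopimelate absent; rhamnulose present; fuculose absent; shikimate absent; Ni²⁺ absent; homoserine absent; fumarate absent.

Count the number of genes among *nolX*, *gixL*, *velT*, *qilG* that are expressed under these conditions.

Shikimate is absent, so KulH is inactive.
Rhamnulose is present, so RudU is active.
No repressor is bound and RudU is active, so *yilM* is transcribed.
So YilM is produced and active.
Homoserine is absent, so GixM is active.
No repressor is bound and YilM and GixM are active, so *nolX* is transcribed.
→ *nolX* is ON.
Ni²⁺ is absent, so ZorC is inactive.
With no repressor bound, *gixL* is transcribed.
→ *gixL* is ON.
Diaminopimelate is absent, so TorZ is inactive.
Fuculose is absent, so OxaS is active.
With repressor OxaS bound, *nerG* is not transcribed.
So NerG is not produced.
With no repressor bound, *velT* is transcribed.
→ *velT* is ON.
DulQ is produced constitutively and is active.
Fumarate is absent, so TorB is active.
With repressor DulQ bound, *qilG* is not transcribed.
→ *qilG* is OFF.
3 of the 4 genes are transcribed.

3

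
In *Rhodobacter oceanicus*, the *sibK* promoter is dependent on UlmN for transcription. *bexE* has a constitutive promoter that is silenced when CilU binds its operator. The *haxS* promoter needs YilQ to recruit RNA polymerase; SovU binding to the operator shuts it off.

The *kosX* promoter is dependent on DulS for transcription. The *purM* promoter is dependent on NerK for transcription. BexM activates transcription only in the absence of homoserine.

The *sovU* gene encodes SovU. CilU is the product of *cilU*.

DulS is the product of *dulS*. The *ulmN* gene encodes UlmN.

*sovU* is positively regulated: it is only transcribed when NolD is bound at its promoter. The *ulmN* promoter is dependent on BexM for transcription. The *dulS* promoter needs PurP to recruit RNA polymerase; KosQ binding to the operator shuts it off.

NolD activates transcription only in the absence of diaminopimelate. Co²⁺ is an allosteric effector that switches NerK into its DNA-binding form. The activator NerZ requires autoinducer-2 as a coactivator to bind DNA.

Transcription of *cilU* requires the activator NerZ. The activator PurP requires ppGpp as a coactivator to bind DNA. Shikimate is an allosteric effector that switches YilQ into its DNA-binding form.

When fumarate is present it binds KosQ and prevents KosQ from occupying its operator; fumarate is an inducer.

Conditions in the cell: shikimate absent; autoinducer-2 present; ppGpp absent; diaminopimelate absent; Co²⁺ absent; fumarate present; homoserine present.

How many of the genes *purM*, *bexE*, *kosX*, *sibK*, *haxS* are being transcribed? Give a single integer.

Co²⁺ is absent, so NerK is inactive.
Required activator NerK is absent, so *purM* is not transcribed.
→ *purM* is OFF.
Autoinducer-2 is present, so NerZ is active.
No repressor is bound and NerZ is active, so *cilU* is transcribed.
So CilU is produced and active.
With repressor CilU bound, *bexE* is not transcribed.
→ *bexE* is OFF.
ppGpp is absent, so PurP is inactive.
Fumarate is present, so KosQ is inactive.
Required activator PurP is absent, so *dulS* is not transcribed.
So DulS is not produced.
Required activator DulS is absent, so *kosX* is not transcribed.
→ *kosX* is OFF.
Homoserine is present, so BexM is inactive.
Required activator BexM is absent, so *ulmN* is not transcribed.
So UlmN is not produced.
Required activator UlmN is absent, so *sibK* is not transcribed.
→ *sibK* is OFF.
Diaminopimelate is absent, so NolD is active.
No repressor is bound and NolD is active, so *sovU* is transcribed.
So SovU is produced and active.
Shikimate is absent, so YilQ is inactive.
With repressor SovU bound, *haxS* is not transcribed.
→ *haxS* is OFF.
0 of the 5 genes are transcribed.

0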